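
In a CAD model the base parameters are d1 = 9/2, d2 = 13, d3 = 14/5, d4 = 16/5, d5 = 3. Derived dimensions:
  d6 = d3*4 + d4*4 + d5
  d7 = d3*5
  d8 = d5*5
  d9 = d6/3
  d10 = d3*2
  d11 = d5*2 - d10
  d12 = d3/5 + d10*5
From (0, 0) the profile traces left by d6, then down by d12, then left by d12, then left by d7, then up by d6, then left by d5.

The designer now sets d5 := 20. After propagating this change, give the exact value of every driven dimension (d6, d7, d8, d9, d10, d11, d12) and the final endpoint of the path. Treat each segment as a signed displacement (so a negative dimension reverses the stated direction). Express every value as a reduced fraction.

Apply edit: d5 := 20
  d6 = d3*4 + d4*4 + d5 = 44
  d7 = d3*5 = 14
  d8 = d5*5 = 100
  d9 = d6/3 = 44/3
  d10 = d3*2 = 28/5
  d11 = d5*2 - d10 = 172/5
  d12 = d3/5 + d10*5 = 714/25
Walk from origin (0, 0):
  seg 1: left by d6 = 44 → (-44, 0)
  seg 2: down by d12 = 714/25 → (-44, -714/25)
  seg 3: left by d12 = 714/25 → (-1814/25, -714/25)
  seg 4: left by d7 = 14 → (-2164/25, -714/25)
  seg 5: up by d6 = 44 → (-2164/25, 386/25)
  seg 6: left by d5 = 20 → (-2664/25, 386/25)

d6 = 44
d7 = 14
d8 = 100
d9 = 44/3
d10 = 28/5
d11 = 172/5
d12 = 714/25
endpoint = (-2664/25, 386/25)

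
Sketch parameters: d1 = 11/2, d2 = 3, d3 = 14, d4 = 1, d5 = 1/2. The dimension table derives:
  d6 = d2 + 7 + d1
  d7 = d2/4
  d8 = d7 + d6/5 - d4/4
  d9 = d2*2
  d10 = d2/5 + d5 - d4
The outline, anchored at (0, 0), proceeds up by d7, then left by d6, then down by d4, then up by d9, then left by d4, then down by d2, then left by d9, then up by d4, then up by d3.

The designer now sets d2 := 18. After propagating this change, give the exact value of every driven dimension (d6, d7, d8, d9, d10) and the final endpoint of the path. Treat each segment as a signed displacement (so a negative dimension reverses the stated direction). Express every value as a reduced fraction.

d6 = 61/2
d7 = 9/2
d8 = 207/20
d9 = 36
d10 = 31/10
endpoint = (-135/2, 73/2)

Apply edit: d2 := 18
  d6 = d2 + 7 + d1 = 61/2
  d7 = d2/4 = 9/2
  d8 = d7 + d6/5 - d4/4 = 207/20
  d9 = d2*2 = 36
  d10 = d2/5 + d5 - d4 = 31/10
Walk from origin (0, 0):
  seg 1: up by d7 = 9/2 → (0, 9/2)
  seg 2: left by d6 = 61/2 → (-61/2, 9/2)
  seg 3: down by d4 = 1 → (-61/2, 7/2)
  seg 4: up by d9 = 36 → (-61/2, 79/2)
  seg 5: left by d4 = 1 → (-63/2, 79/2)
  seg 6: down by d2 = 18 → (-63/2, 43/2)
  seg 7: left by d9 = 36 → (-135/2, 43/2)
  seg 8: up by d4 = 1 → (-135/2, 45/2)
  seg 9: up by d3 = 14 → (-135/2, 73/2)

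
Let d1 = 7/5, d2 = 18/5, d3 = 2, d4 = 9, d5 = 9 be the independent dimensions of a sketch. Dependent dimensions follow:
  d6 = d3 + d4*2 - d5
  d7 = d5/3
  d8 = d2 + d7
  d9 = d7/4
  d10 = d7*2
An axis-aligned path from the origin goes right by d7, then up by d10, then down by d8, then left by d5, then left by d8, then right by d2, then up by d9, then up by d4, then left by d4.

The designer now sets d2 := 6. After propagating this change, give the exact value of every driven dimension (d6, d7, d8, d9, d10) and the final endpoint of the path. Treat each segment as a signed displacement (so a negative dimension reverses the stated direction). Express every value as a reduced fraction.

Apply edit: d2 := 6
  d6 = d3 + d4*2 - d5 = 11
  d7 = d5/3 = 3
  d8 = d2 + d7 = 9
  d9 = d7/4 = 3/4
  d10 = d7*2 = 6
Walk from origin (0, 0):
  seg 1: right by d7 = 3 → (3, 0)
  seg 2: up by d10 = 6 → (3, 6)
  seg 3: down by d8 = 9 → (3, -3)
  seg 4: left by d5 = 9 → (-6, -3)
  seg 5: left by d8 = 9 → (-15, -3)
  seg 6: right by d2 = 6 → (-9, -3)
  seg 7: up by d9 = 3/4 → (-9, -9/4)
  seg 8: up by d4 = 9 → (-9, 27/4)
  seg 9: left by d4 = 9 → (-18, 27/4)

d6 = 11
d7 = 3
d8 = 9
d9 = 3/4
d10 = 6
endpoint = (-18, 27/4)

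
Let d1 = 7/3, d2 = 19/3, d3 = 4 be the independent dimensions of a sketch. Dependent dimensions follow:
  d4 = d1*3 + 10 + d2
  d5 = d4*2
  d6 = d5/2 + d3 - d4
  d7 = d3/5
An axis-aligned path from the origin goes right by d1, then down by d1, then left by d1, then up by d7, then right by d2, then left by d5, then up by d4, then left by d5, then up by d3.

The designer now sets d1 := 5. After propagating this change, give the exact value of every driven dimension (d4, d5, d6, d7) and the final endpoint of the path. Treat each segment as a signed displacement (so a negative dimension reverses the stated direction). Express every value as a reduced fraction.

d4 = 94/3
d5 = 188/3
d6 = 4
d7 = 4/5
endpoint = (-119, 467/15)

Apply edit: d1 := 5
  d4 = d1*3 + 10 + d2 = 94/3
  d5 = d4*2 = 188/3
  d6 = d5/2 + d3 - d4 = 4
  d7 = d3/5 = 4/5
Walk from origin (0, 0):
  seg 1: right by d1 = 5 → (5, 0)
  seg 2: down by d1 = 5 → (5, -5)
  seg 3: left by d1 = 5 → (0, -5)
  seg 4: up by d7 = 4/5 → (0, -21/5)
  seg 5: right by d2 = 19/3 → (19/3, -21/5)
  seg 6: left by d5 = 188/3 → (-169/3, -21/5)
  seg 7: up by d4 = 94/3 → (-169/3, 407/15)
  seg 8: left by d5 = 188/3 → (-119, 407/15)
  seg 9: up by d3 = 4 → (-119, 467/15)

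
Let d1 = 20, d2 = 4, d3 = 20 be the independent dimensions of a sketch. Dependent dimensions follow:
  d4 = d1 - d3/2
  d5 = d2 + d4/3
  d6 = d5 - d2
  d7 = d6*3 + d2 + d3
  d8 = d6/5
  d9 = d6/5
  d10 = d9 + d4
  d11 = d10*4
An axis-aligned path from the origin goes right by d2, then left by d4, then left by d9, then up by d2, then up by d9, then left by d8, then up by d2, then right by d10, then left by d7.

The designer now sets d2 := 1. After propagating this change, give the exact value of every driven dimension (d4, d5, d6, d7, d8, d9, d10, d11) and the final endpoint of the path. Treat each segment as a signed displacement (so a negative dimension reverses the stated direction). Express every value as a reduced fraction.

Apply edit: d2 := 1
  d4 = d1 - d3/2 = 10
  d5 = d2 + d4/3 = 13/3
  d6 = d5 - d2 = 10/3
  d7 = d6*3 + d2 + d3 = 31
  d8 = d6/5 = 2/3
  d9 = d6/5 = 2/3
  d10 = d9 + d4 = 32/3
  d11 = d10*4 = 128/3
Walk from origin (0, 0):
  seg 1: right by d2 = 1 → (1, 0)
  seg 2: left by d4 = 10 → (-9, 0)
  seg 3: left by d9 = 2/3 → (-29/3, 0)
  seg 4: up by d2 = 1 → (-29/3, 1)
  seg 5: up by d9 = 2/3 → (-29/3, 5/3)
  seg 6: left by d8 = 2/3 → (-31/3, 5/3)
  seg 7: up by d2 = 1 → (-31/3, 8/3)
  seg 8: right by d10 = 32/3 → (1/3, 8/3)
  seg 9: left by d7 = 31 → (-92/3, 8/3)

d4 = 10
d5 = 13/3
d6 = 10/3
d7 = 31
d8 = 2/3
d9 = 2/3
d10 = 32/3
d11 = 128/3
endpoint = (-92/3, 8/3)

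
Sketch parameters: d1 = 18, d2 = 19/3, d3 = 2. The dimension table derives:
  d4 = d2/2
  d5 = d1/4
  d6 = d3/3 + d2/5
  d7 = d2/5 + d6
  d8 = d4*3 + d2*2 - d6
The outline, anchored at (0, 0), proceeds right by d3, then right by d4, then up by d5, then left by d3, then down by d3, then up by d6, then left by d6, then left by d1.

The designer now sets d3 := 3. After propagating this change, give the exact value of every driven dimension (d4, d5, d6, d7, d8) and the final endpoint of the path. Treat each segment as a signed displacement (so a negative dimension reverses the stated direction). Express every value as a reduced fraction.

Apply edit: d3 := 3
  d4 = d2/2 = 19/6
  d5 = d1/4 = 9/2
  d6 = d3/3 + d2/5 = 34/15
  d7 = d2/5 + d6 = 53/15
  d8 = d4*3 + d2*2 - d6 = 199/10
Walk from origin (0, 0):
  seg 1: right by d3 = 3 → (3, 0)
  seg 2: right by d4 = 19/6 → (37/6, 0)
  seg 3: up by d5 = 9/2 → (37/6, 9/2)
  seg 4: left by d3 = 3 → (19/6, 9/2)
  seg 5: down by d3 = 3 → (19/6, 3/2)
  seg 6: up by d6 = 34/15 → (19/6, 113/30)
  seg 7: left by d6 = 34/15 → (9/10, 113/30)
  seg 8: left by d1 = 18 → (-171/10, 113/30)

d4 = 19/6
d5 = 9/2
d6 = 34/15
d7 = 53/15
d8 = 199/10
endpoint = (-171/10, 113/30)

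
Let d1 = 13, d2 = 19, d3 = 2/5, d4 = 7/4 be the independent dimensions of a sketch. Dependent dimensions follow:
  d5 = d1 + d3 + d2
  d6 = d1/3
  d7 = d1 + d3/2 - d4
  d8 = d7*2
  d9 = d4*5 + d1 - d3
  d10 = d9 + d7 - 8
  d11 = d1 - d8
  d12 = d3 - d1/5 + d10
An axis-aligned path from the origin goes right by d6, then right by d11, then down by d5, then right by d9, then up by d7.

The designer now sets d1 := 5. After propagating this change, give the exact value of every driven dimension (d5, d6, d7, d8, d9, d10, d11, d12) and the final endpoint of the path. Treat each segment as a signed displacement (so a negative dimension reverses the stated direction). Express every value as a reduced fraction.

d5 = 122/5
d6 = 5/3
d7 = 69/20
d8 = 69/10
d9 = 267/20
d10 = 44/5
d11 = -19/10
d12 = 41/5
endpoint = (787/60, -419/20)

Apply edit: d1 := 5
  d5 = d1 + d3 + d2 = 122/5
  d6 = d1/3 = 5/3
  d7 = d1 + d3/2 - d4 = 69/20
  d8 = d7*2 = 69/10
  d9 = d4*5 + d1 - d3 = 267/20
  d10 = d9 + d7 - 8 = 44/5
  d11 = d1 - d8 = -19/10
  d12 = d3 - d1/5 + d10 = 41/5
Walk from origin (0, 0):
  seg 1: right by d6 = 5/3 → (5/3, 0)
  seg 2: right by d11 = -19/10 → (-7/30, 0)
  seg 3: down by d5 = 122/5 → (-7/30, -122/5)
  seg 4: right by d9 = 267/20 → (787/60, -122/5)
  seg 5: up by d7 = 69/20 → (787/60, -419/20)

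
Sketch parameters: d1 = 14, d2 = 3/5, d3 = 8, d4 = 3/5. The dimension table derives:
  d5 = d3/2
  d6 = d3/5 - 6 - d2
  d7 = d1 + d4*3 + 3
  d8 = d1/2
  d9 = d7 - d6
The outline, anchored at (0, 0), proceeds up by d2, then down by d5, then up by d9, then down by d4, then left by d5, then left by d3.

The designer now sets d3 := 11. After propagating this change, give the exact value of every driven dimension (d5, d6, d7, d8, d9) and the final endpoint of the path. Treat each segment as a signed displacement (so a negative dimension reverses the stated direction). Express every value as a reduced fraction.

d5 = 11/2
d6 = -22/5
d7 = 94/5
d8 = 7
d9 = 116/5
endpoint = (-33/2, 177/10)

Apply edit: d3 := 11
  d5 = d3/2 = 11/2
  d6 = d3/5 - 6 - d2 = -22/5
  d7 = d1 + d4*3 + 3 = 94/5
  d8 = d1/2 = 7
  d9 = d7 - d6 = 116/5
Walk from origin (0, 0):
  seg 1: up by d2 = 3/5 → (0, 3/5)
  seg 2: down by d5 = 11/2 → (0, -49/10)
  seg 3: up by d9 = 116/5 → (0, 183/10)
  seg 4: down by d4 = 3/5 → (0, 177/10)
  seg 5: left by d5 = 11/2 → (-11/2, 177/10)
  seg 6: left by d3 = 11 → (-33/2, 177/10)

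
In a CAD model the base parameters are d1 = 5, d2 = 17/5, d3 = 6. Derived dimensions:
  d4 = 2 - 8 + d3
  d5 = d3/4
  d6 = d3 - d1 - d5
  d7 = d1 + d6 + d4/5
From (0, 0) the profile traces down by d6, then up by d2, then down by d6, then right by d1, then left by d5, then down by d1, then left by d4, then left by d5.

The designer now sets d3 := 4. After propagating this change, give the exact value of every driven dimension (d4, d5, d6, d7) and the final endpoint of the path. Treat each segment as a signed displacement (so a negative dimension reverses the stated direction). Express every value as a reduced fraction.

d4 = -2
d5 = 1
d6 = -2
d7 = 13/5
endpoint = (5, 12/5)

Apply edit: d3 := 4
  d4 = 2 - 8 + d3 = -2
  d5 = d3/4 = 1
  d6 = d3 - d1 - d5 = -2
  d7 = d1 + d6 + d4/5 = 13/5
Walk from origin (0, 0):
  seg 1: down by d6 = -2 → (0, 2)
  seg 2: up by d2 = 17/5 → (0, 27/5)
  seg 3: down by d6 = -2 → (0, 37/5)
  seg 4: right by d1 = 5 → (5, 37/5)
  seg 5: left by d5 = 1 → (4, 37/5)
  seg 6: down by d1 = 5 → (4, 12/5)
  seg 7: left by d4 = -2 → (6, 12/5)
  seg 8: left by d5 = 1 → (5, 12/5)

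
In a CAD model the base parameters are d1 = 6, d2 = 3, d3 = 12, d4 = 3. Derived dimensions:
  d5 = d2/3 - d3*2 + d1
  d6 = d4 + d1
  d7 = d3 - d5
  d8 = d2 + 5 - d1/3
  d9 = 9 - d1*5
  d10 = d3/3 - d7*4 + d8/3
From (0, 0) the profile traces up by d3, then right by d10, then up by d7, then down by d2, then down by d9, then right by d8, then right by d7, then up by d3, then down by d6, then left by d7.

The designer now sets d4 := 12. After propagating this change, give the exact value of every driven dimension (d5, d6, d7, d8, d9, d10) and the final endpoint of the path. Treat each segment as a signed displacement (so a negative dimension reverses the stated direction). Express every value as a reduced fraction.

Apply edit: d4 := 12
  d5 = d2/3 - d3*2 + d1 = -17
  d6 = d4 + d1 = 18
  d7 = d3 - d5 = 29
  d8 = d2 + 5 - d1/3 = 6
  d9 = 9 - d1*5 = -21
  d10 = d3/3 - d7*4 + d8/3 = -110
Walk from origin (0, 0):
  seg 1: up by d3 = 12 → (0, 12)
  seg 2: right by d10 = -110 → (-110, 12)
  seg 3: up by d7 = 29 → (-110, 41)
  seg 4: down by d2 = 3 → (-110, 38)
  seg 5: down by d9 = -21 → (-110, 59)
  seg 6: right by d8 = 6 → (-104, 59)
  seg 7: right by d7 = 29 → (-75, 59)
  seg 8: up by d3 = 12 → (-75, 71)
  seg 9: down by d6 = 18 → (-75, 53)
  seg 10: left by d7 = 29 → (-104, 53)

d5 = -17
d6 = 18
d7 = 29
d8 = 6
d9 = -21
d10 = -110
endpoint = (-104, 53)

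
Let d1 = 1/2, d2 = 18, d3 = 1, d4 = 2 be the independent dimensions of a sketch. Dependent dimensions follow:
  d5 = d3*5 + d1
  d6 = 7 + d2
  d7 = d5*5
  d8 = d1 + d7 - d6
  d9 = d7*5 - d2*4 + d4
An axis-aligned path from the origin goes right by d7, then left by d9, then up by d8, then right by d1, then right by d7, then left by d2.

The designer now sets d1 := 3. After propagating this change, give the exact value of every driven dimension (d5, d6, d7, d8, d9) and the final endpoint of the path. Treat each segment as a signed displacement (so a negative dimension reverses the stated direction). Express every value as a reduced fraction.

d5 = 8
d6 = 25
d7 = 40
d8 = 18
d9 = 130
endpoint = (-65, 18)

Apply edit: d1 := 3
  d5 = d3*5 + d1 = 8
  d6 = 7 + d2 = 25
  d7 = d5*5 = 40
  d8 = d1 + d7 - d6 = 18
  d9 = d7*5 - d2*4 + d4 = 130
Walk from origin (0, 0):
  seg 1: right by d7 = 40 → (40, 0)
  seg 2: left by d9 = 130 → (-90, 0)
  seg 3: up by d8 = 18 → (-90, 18)
  seg 4: right by d1 = 3 → (-87, 18)
  seg 5: right by d7 = 40 → (-47, 18)
  seg 6: left by d2 = 18 → (-65, 18)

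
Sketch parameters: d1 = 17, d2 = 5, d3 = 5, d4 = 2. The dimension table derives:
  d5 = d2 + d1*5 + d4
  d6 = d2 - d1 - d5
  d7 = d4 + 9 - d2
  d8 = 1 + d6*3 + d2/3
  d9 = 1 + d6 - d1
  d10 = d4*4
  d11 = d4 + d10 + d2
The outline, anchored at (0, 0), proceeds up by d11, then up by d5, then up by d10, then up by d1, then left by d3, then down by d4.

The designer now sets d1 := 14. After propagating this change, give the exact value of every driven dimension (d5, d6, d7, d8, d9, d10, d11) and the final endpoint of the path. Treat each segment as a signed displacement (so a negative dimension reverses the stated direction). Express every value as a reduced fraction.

Apply edit: d1 := 14
  d5 = d2 + d1*5 + d4 = 77
  d6 = d2 - d1 - d5 = -86
  d7 = d4 + 9 - d2 = 6
  d8 = 1 + d6*3 + d2/3 = -766/3
  d9 = 1 + d6 - d1 = -99
  d10 = d4*4 = 8
  d11 = d4 + d10 + d2 = 15
Walk from origin (0, 0):
  seg 1: up by d11 = 15 → (0, 15)
  seg 2: up by d5 = 77 → (0, 92)
  seg 3: up by d10 = 8 → (0, 100)
  seg 4: up by d1 = 14 → (0, 114)
  seg 5: left by d3 = 5 → (-5, 114)
  seg 6: down by d4 = 2 → (-5, 112)

d5 = 77
d6 = -86
d7 = 6
d8 = -766/3
d9 = -99
d10 = 8
d11 = 15
endpoint = (-5, 112)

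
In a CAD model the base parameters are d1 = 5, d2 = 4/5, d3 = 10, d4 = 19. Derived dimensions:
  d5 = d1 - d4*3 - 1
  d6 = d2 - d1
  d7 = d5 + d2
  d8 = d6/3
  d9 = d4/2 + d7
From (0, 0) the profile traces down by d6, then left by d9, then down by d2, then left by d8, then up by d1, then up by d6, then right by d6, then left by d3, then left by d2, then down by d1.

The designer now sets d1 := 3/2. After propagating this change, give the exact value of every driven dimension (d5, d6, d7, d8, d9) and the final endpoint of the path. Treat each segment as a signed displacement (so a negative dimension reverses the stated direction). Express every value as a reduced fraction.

d5 = -113/2
d6 = -7/10
d7 = -557/10
d8 = -7/30
d9 = -231/5
endpoint = (524/15, -4/5)

Apply edit: d1 := 3/2
  d5 = d1 - d4*3 - 1 = -113/2
  d6 = d2 - d1 = -7/10
  d7 = d5 + d2 = -557/10
  d8 = d6/3 = -7/30
  d9 = d4/2 + d7 = -231/5
Walk from origin (0, 0):
  seg 1: down by d6 = -7/10 → (0, 7/10)
  seg 2: left by d9 = -231/5 → (231/5, 7/10)
  seg 3: down by d2 = 4/5 → (231/5, -1/10)
  seg 4: left by d8 = -7/30 → (1393/30, -1/10)
  seg 5: up by d1 = 3/2 → (1393/30, 7/5)
  seg 6: up by d6 = -7/10 → (1393/30, 7/10)
  seg 7: right by d6 = -7/10 → (686/15, 7/10)
  seg 8: left by d3 = 10 → (536/15, 7/10)
  seg 9: left by d2 = 4/5 → (524/15, 7/10)
  seg 10: down by d1 = 3/2 → (524/15, -4/5)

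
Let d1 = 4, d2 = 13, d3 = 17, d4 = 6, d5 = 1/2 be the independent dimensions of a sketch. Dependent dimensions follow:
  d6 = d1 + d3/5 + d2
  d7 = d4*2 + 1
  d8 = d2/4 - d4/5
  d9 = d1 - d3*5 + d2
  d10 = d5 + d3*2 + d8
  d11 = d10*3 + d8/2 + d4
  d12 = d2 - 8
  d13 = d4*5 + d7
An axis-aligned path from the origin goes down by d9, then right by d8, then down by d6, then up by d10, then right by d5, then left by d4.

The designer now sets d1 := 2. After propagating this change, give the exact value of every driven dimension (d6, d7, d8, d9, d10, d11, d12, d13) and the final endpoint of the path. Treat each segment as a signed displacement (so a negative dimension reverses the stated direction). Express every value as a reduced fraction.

Apply edit: d1 := 2
  d6 = d1 + d3/5 + d2 = 92/5
  d7 = d4*2 + 1 = 13
  d8 = d2/4 - d4/5 = 41/20
  d9 = d1 - d3*5 + d2 = -70
  d10 = d5 + d3*2 + d8 = 731/20
  d11 = d10*3 + d8/2 + d4 = 4667/40
  d12 = d2 - 8 = 5
  d13 = d4*5 + d7 = 43
Walk from origin (0, 0):
  seg 1: down by d9 = -70 → (0, 70)
  seg 2: right by d8 = 41/20 → (41/20, 70)
  seg 3: down by d6 = 92/5 → (41/20, 258/5)
  seg 4: up by d10 = 731/20 → (41/20, 1763/20)
  seg 5: right by d5 = 1/2 → (51/20, 1763/20)
  seg 6: left by d4 = 6 → (-69/20, 1763/20)

d6 = 92/5
d7 = 13
d8 = 41/20
d9 = -70
d10 = 731/20
d11 = 4667/40
d12 = 5
d13 = 43
endpoint = (-69/20, 1763/20)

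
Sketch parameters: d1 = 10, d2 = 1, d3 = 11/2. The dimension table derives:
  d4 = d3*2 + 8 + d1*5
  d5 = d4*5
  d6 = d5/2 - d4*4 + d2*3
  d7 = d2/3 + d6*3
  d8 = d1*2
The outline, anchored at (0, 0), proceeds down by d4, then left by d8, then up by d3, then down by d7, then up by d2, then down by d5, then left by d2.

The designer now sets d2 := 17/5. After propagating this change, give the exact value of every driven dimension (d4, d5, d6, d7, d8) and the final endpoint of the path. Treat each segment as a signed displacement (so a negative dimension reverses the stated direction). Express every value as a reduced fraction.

Apply edit: d2 := 17/5
  d4 = d3*2 + 8 + d1*5 = 69
  d5 = d4*5 = 345
  d6 = d5/2 - d4*4 + d2*3 = -933/10
  d7 = d2/3 + d6*3 = -8363/30
  d8 = d1*2 = 20
Walk from origin (0, 0):
  seg 1: down by d4 = 69 → (0, -69)
  seg 2: left by d8 = 20 → (-20, -69)
  seg 3: up by d3 = 11/2 → (-20, -127/2)
  seg 4: down by d7 = -8363/30 → (-20, 3229/15)
  seg 5: up by d2 = 17/5 → (-20, 656/3)
  seg 6: down by d5 = 345 → (-20, -379/3)
  seg 7: left by d2 = 17/5 → (-117/5, -379/3)

d4 = 69
d5 = 345
d6 = -933/10
d7 = -8363/30
d8 = 20
endpoint = (-117/5, -379/3)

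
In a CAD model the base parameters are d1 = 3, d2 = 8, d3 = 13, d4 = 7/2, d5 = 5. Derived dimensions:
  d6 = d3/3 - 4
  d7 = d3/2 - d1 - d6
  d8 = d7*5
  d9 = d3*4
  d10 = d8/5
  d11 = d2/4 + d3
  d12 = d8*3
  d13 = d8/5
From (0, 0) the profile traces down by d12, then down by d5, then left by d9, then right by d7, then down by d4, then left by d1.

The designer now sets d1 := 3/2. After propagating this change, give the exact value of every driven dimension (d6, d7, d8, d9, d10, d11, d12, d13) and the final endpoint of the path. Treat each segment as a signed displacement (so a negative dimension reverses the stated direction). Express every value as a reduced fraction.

d6 = 1/3
d7 = 14/3
d8 = 70/3
d9 = 52
d10 = 14/3
d11 = 15
d12 = 70
d13 = 14/3
endpoint = (-293/6, -157/2)

Apply edit: d1 := 3/2
  d6 = d3/3 - 4 = 1/3
  d7 = d3/2 - d1 - d6 = 14/3
  d8 = d7*5 = 70/3
  d9 = d3*4 = 52
  d10 = d8/5 = 14/3
  d11 = d2/4 + d3 = 15
  d12 = d8*3 = 70
  d13 = d8/5 = 14/3
Walk from origin (0, 0):
  seg 1: down by d12 = 70 → (0, -70)
  seg 2: down by d5 = 5 → (0, -75)
  seg 3: left by d9 = 52 → (-52, -75)
  seg 4: right by d7 = 14/3 → (-142/3, -75)
  seg 5: down by d4 = 7/2 → (-142/3, -157/2)
  seg 6: left by d1 = 3/2 → (-293/6, -157/2)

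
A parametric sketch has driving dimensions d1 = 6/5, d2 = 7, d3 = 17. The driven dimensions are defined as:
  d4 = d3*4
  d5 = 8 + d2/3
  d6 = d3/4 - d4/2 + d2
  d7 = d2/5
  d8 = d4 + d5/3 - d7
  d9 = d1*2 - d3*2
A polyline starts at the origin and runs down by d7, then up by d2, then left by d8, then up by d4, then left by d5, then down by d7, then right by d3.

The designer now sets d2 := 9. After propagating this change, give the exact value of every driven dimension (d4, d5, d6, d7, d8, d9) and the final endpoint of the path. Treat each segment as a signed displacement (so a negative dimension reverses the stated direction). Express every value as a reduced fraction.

Apply edit: d2 := 9
  d4 = d3*4 = 68
  d5 = 8 + d2/3 = 11
  d6 = d3/4 - d4/2 + d2 = -83/4
  d7 = d2/5 = 9/5
  d8 = d4 + d5/3 - d7 = 1048/15
  d9 = d1*2 - d3*2 = -158/5
Walk from origin (0, 0):
  seg 1: down by d7 = 9/5 → (0, -9/5)
  seg 2: up by d2 = 9 → (0, 36/5)
  seg 3: left by d8 = 1048/15 → (-1048/15, 36/5)
  seg 4: up by d4 = 68 → (-1048/15, 376/5)
  seg 5: left by d5 = 11 → (-1213/15, 376/5)
  seg 6: down by d7 = 9/5 → (-1213/15, 367/5)
  seg 7: right by d3 = 17 → (-958/15, 367/5)

d4 = 68
d5 = 11
d6 = -83/4
d7 = 9/5
d8 = 1048/15
d9 = -158/5
endpoint = (-958/15, 367/5)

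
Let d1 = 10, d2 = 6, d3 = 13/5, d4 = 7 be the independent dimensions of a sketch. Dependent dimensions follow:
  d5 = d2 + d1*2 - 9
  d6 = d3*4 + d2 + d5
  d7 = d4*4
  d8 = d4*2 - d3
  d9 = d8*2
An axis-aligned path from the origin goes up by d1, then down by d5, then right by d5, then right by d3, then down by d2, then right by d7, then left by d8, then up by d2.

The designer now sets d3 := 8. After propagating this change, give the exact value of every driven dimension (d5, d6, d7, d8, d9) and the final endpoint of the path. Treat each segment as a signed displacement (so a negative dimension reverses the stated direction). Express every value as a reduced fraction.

d5 = 17
d6 = 55
d7 = 28
d8 = 6
d9 = 12
endpoint = (47, -7)

Apply edit: d3 := 8
  d5 = d2 + d1*2 - 9 = 17
  d6 = d3*4 + d2 + d5 = 55
  d7 = d4*4 = 28
  d8 = d4*2 - d3 = 6
  d9 = d8*2 = 12
Walk from origin (0, 0):
  seg 1: up by d1 = 10 → (0, 10)
  seg 2: down by d5 = 17 → (0, -7)
  seg 3: right by d5 = 17 → (17, -7)
  seg 4: right by d3 = 8 → (25, -7)
  seg 5: down by d2 = 6 → (25, -13)
  seg 6: right by d7 = 28 → (53, -13)
  seg 7: left by d8 = 6 → (47, -13)
  seg 8: up by d2 = 6 → (47, -7)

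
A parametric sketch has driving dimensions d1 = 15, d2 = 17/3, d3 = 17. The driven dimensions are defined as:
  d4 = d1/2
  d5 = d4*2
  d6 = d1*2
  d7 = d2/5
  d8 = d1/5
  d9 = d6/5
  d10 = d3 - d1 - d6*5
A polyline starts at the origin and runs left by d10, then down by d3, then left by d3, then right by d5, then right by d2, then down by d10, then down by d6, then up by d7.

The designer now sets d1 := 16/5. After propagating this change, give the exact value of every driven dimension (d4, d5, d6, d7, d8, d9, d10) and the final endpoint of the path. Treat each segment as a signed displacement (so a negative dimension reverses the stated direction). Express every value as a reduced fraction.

d4 = 8/5
d5 = 16/5
d6 = 32/5
d7 = 17/15
d8 = 16/25
d9 = 32/25
d10 = -91/5
endpoint = (151/15, -61/15)

Apply edit: d1 := 16/5
  d4 = d1/2 = 8/5
  d5 = d4*2 = 16/5
  d6 = d1*2 = 32/5
  d7 = d2/5 = 17/15
  d8 = d1/5 = 16/25
  d9 = d6/5 = 32/25
  d10 = d3 - d1 - d6*5 = -91/5
Walk from origin (0, 0):
  seg 1: left by d10 = -91/5 → (91/5, 0)
  seg 2: down by d3 = 17 → (91/5, -17)
  seg 3: left by d3 = 17 → (6/5, -17)
  seg 4: right by d5 = 16/5 → (22/5, -17)
  seg 5: right by d2 = 17/3 → (151/15, -17)
  seg 6: down by d10 = -91/5 → (151/15, 6/5)
  seg 7: down by d6 = 32/5 → (151/15, -26/5)
  seg 8: up by d7 = 17/15 → (151/15, -61/15)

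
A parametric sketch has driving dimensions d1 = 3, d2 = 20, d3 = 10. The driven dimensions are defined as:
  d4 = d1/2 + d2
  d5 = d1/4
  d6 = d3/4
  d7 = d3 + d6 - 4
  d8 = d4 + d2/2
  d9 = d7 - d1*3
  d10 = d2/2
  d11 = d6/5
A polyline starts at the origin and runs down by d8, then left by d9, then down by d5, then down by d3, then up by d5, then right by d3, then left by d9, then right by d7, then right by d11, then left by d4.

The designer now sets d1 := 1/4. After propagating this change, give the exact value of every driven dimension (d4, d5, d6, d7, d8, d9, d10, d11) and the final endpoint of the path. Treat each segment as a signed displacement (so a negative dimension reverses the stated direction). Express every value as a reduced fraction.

d4 = 161/8
d5 = 1/16
d6 = 5/2
d7 = 17/2
d8 = 241/8
d9 = 31/4
d10 = 10
d11 = 1/2
endpoint = (-133/8, -321/8)

Apply edit: d1 := 1/4
  d4 = d1/2 + d2 = 161/8
  d5 = d1/4 = 1/16
  d6 = d3/4 = 5/2
  d7 = d3 + d6 - 4 = 17/2
  d8 = d4 + d2/2 = 241/8
  d9 = d7 - d1*3 = 31/4
  d10 = d2/2 = 10
  d11 = d6/5 = 1/2
Walk from origin (0, 0):
  seg 1: down by d8 = 241/8 → (0, -241/8)
  seg 2: left by d9 = 31/4 → (-31/4, -241/8)
  seg 3: down by d5 = 1/16 → (-31/4, -483/16)
  seg 4: down by d3 = 10 → (-31/4, -643/16)
  seg 5: up by d5 = 1/16 → (-31/4, -321/8)
  seg 6: right by d3 = 10 → (9/4, -321/8)
  seg 7: left by d9 = 31/4 → (-11/2, -321/8)
  seg 8: right by d7 = 17/2 → (3, -321/8)
  seg 9: right by d11 = 1/2 → (7/2, -321/8)
  seg 10: left by d4 = 161/8 → (-133/8, -321/8)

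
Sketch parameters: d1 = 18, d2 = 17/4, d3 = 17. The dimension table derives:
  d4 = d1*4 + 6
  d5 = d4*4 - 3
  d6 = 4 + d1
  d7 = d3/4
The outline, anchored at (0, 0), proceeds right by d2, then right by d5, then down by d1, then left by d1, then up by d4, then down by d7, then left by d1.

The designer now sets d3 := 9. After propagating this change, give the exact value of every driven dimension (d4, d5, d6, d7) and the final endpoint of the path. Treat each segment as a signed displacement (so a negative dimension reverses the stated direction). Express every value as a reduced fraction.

d4 = 78
d5 = 309
d6 = 22
d7 = 9/4
endpoint = (1109/4, 231/4)

Apply edit: d3 := 9
  d4 = d1*4 + 6 = 78
  d5 = d4*4 - 3 = 309
  d6 = 4 + d1 = 22
  d7 = d3/4 = 9/4
Walk from origin (0, 0):
  seg 1: right by d2 = 17/4 → (17/4, 0)
  seg 2: right by d5 = 309 → (1253/4, 0)
  seg 3: down by d1 = 18 → (1253/4, -18)
  seg 4: left by d1 = 18 → (1181/4, -18)
  seg 5: up by d4 = 78 → (1181/4, 60)
  seg 6: down by d7 = 9/4 → (1181/4, 231/4)
  seg 7: left by d1 = 18 → (1109/4, 231/4)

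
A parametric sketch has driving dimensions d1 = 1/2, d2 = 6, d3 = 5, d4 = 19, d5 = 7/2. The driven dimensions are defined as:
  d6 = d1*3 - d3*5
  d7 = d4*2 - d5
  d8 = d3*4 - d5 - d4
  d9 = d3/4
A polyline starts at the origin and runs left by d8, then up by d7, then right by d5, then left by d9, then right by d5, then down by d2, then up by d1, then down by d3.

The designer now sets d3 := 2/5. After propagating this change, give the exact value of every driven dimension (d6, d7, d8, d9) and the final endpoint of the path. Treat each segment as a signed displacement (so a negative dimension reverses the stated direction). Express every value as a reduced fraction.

d6 = -1/2
d7 = 69/2
d8 = -209/10
d9 = 1/10
endpoint = (139/5, 143/5)

Apply edit: d3 := 2/5
  d6 = d1*3 - d3*5 = -1/2
  d7 = d4*2 - d5 = 69/2
  d8 = d3*4 - d5 - d4 = -209/10
  d9 = d3/4 = 1/10
Walk from origin (0, 0):
  seg 1: left by d8 = -209/10 → (209/10, 0)
  seg 2: up by d7 = 69/2 → (209/10, 69/2)
  seg 3: right by d5 = 7/2 → (122/5, 69/2)
  seg 4: left by d9 = 1/10 → (243/10, 69/2)
  seg 5: right by d5 = 7/2 → (139/5, 69/2)
  seg 6: down by d2 = 6 → (139/5, 57/2)
  seg 7: up by d1 = 1/2 → (139/5, 29)
  seg 8: down by d3 = 2/5 → (139/5, 143/5)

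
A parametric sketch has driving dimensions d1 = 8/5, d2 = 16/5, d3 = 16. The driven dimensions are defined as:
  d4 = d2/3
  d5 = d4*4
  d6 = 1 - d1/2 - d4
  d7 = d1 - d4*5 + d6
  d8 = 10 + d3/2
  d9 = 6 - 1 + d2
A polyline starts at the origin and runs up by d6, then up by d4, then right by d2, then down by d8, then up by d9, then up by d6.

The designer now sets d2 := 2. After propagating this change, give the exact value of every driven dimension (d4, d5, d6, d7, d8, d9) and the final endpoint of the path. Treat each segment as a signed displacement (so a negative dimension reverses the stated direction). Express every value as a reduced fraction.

d4 = 2/3
d5 = 8/3
d6 = -7/15
d7 = -11/5
d8 = 18
d9 = 7
endpoint = (2, -169/15)

Apply edit: d2 := 2
  d4 = d2/3 = 2/3
  d5 = d4*4 = 8/3
  d6 = 1 - d1/2 - d4 = -7/15
  d7 = d1 - d4*5 + d6 = -11/5
  d8 = 10 + d3/2 = 18
  d9 = 6 - 1 + d2 = 7
Walk from origin (0, 0):
  seg 1: up by d6 = -7/15 → (0, -7/15)
  seg 2: up by d4 = 2/3 → (0, 1/5)
  seg 3: right by d2 = 2 → (2, 1/5)
  seg 4: down by d8 = 18 → (2, -89/5)
  seg 5: up by d9 = 7 → (2, -54/5)
  seg 6: up by d6 = -7/15 → (2, -169/15)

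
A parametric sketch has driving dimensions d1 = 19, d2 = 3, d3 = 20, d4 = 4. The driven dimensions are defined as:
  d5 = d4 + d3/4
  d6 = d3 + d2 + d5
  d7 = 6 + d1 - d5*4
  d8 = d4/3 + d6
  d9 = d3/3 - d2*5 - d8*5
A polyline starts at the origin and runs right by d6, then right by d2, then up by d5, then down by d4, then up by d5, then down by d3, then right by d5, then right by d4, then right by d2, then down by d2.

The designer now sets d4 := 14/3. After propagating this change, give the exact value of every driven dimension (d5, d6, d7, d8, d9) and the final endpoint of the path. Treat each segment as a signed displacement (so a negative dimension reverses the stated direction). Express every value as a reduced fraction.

d5 = 29/3
d6 = 98/3
d7 = -41/3
d8 = 308/9
d9 = -1615/9
endpoint = (53, -25/3)

Apply edit: d4 := 14/3
  d5 = d4 + d3/4 = 29/3
  d6 = d3 + d2 + d5 = 98/3
  d7 = 6 + d1 - d5*4 = -41/3
  d8 = d4/3 + d6 = 308/9
  d9 = d3/3 - d2*5 - d8*5 = -1615/9
Walk from origin (0, 0):
  seg 1: right by d6 = 98/3 → (98/3, 0)
  seg 2: right by d2 = 3 → (107/3, 0)
  seg 3: up by d5 = 29/3 → (107/3, 29/3)
  seg 4: down by d4 = 14/3 → (107/3, 5)
  seg 5: up by d5 = 29/3 → (107/3, 44/3)
  seg 6: down by d3 = 20 → (107/3, -16/3)
  seg 7: right by d5 = 29/3 → (136/3, -16/3)
  seg 8: right by d4 = 14/3 → (50, -16/3)
  seg 9: right by d2 = 3 → (53, -16/3)
  seg 10: down by d2 = 3 → (53, -25/3)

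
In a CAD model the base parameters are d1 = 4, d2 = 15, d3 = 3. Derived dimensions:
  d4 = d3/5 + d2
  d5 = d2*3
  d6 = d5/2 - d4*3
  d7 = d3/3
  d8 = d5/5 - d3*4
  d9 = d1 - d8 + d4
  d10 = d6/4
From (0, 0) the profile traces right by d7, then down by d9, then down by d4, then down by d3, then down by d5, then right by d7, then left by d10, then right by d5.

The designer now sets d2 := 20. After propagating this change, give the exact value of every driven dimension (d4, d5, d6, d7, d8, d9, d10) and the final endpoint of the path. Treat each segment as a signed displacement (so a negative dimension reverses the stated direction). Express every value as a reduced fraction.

d4 = 103/5
d5 = 60
d6 = -159/5
d7 = 1
d8 = 0
d9 = 123/5
d10 = -159/20
endpoint = (1399/20, -541/5)

Apply edit: d2 := 20
  d4 = d3/5 + d2 = 103/5
  d5 = d2*3 = 60
  d6 = d5/2 - d4*3 = -159/5
  d7 = d3/3 = 1
  d8 = d5/5 - d3*4 = 0
  d9 = d1 - d8 + d4 = 123/5
  d10 = d6/4 = -159/20
Walk from origin (0, 0):
  seg 1: right by d7 = 1 → (1, 0)
  seg 2: down by d9 = 123/5 → (1, -123/5)
  seg 3: down by d4 = 103/5 → (1, -226/5)
  seg 4: down by d3 = 3 → (1, -241/5)
  seg 5: down by d5 = 60 → (1, -541/5)
  seg 6: right by d7 = 1 → (2, -541/5)
  seg 7: left by d10 = -159/20 → (199/20, -541/5)
  seg 8: right by d5 = 60 → (1399/20, -541/5)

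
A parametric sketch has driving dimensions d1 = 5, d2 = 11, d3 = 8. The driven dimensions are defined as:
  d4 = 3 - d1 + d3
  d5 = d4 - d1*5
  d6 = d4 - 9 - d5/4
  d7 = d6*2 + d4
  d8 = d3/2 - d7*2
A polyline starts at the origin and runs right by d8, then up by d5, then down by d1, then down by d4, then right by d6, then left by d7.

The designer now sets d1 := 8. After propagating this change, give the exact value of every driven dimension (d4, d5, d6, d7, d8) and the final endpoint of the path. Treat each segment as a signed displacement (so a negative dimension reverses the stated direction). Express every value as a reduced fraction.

d4 = 3
d5 = -37
d6 = 13/4
d7 = 19/2
d8 = -15
endpoint = (-85/4, -48)

Apply edit: d1 := 8
  d4 = 3 - d1 + d3 = 3
  d5 = d4 - d1*5 = -37
  d6 = d4 - 9 - d5/4 = 13/4
  d7 = d6*2 + d4 = 19/2
  d8 = d3/2 - d7*2 = -15
Walk from origin (0, 0):
  seg 1: right by d8 = -15 → (-15, 0)
  seg 2: up by d5 = -37 → (-15, -37)
  seg 3: down by d1 = 8 → (-15, -45)
  seg 4: down by d4 = 3 → (-15, -48)
  seg 5: right by d6 = 13/4 → (-47/4, -48)
  seg 6: left by d7 = 19/2 → (-85/4, -48)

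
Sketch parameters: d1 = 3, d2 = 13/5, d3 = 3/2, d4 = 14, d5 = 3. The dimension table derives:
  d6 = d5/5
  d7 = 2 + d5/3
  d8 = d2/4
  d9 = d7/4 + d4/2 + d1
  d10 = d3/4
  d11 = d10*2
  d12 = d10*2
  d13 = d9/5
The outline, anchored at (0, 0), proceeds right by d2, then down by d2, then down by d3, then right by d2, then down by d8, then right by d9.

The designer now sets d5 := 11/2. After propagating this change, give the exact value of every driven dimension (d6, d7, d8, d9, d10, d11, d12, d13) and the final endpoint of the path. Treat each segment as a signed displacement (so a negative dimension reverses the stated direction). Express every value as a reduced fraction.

Apply edit: d5 := 11/2
  d6 = d5/5 = 11/10
  d7 = 2 + d5/3 = 23/6
  d8 = d2/4 = 13/20
  d9 = d7/4 + d4/2 + d1 = 263/24
  d10 = d3/4 = 3/8
  d11 = d10*2 = 3/4
  d12 = d10*2 = 3/4
  d13 = d9/5 = 263/120
Walk from origin (0, 0):
  seg 1: right by d2 = 13/5 → (13/5, 0)
  seg 2: down by d2 = 13/5 → (13/5, -13/5)
  seg 3: down by d3 = 3/2 → (13/5, -41/10)
  seg 4: right by d2 = 13/5 → (26/5, -41/10)
  seg 5: down by d8 = 13/20 → (26/5, -19/4)
  seg 6: right by d9 = 263/24 → (1939/120, -19/4)

d6 = 11/10
d7 = 23/6
d8 = 13/20
d9 = 263/24
d10 = 3/8
d11 = 3/4
d12 = 3/4
d13 = 263/120
endpoint = (1939/120, -19/4)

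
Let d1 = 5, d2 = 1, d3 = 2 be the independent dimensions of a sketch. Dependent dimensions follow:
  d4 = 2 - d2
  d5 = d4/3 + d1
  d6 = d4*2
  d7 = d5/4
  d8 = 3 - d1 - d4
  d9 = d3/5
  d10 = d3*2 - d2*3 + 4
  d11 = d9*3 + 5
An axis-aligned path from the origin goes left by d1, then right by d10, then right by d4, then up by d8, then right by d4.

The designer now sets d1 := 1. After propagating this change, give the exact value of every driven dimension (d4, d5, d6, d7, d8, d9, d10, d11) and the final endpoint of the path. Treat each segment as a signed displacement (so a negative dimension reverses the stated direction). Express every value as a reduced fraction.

d4 = 1
d5 = 4/3
d6 = 2
d7 = 1/3
d8 = 1
d9 = 2/5
d10 = 5
d11 = 31/5
endpoint = (6, 1)

Apply edit: d1 := 1
  d4 = 2 - d2 = 1
  d5 = d4/3 + d1 = 4/3
  d6 = d4*2 = 2
  d7 = d5/4 = 1/3
  d8 = 3 - d1 - d4 = 1
  d9 = d3/5 = 2/5
  d10 = d3*2 - d2*3 + 4 = 5
  d11 = d9*3 + 5 = 31/5
Walk from origin (0, 0):
  seg 1: left by d1 = 1 → (-1, 0)
  seg 2: right by d10 = 5 → (4, 0)
  seg 3: right by d4 = 1 → (5, 0)
  seg 4: up by d8 = 1 → (5, 1)
  seg 5: right by d4 = 1 → (6, 1)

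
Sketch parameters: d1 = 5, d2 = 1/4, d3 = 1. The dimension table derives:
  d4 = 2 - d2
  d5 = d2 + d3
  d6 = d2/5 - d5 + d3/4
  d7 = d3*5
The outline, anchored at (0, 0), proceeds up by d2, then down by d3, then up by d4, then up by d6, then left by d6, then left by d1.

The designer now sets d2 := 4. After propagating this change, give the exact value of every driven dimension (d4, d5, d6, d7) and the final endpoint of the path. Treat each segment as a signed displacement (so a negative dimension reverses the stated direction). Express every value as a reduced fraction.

d4 = -2
d5 = 5
d6 = -79/20
d7 = 5
endpoint = (-21/20, -59/20)

Apply edit: d2 := 4
  d4 = 2 - d2 = -2
  d5 = d2 + d3 = 5
  d6 = d2/5 - d5 + d3/4 = -79/20
  d7 = d3*5 = 5
Walk from origin (0, 0):
  seg 1: up by d2 = 4 → (0, 4)
  seg 2: down by d3 = 1 → (0, 3)
  seg 3: up by d4 = -2 → (0, 1)
  seg 4: up by d6 = -79/20 → (0, -59/20)
  seg 5: left by d6 = -79/20 → (79/20, -59/20)
  seg 6: left by d1 = 5 → (-21/20, -59/20)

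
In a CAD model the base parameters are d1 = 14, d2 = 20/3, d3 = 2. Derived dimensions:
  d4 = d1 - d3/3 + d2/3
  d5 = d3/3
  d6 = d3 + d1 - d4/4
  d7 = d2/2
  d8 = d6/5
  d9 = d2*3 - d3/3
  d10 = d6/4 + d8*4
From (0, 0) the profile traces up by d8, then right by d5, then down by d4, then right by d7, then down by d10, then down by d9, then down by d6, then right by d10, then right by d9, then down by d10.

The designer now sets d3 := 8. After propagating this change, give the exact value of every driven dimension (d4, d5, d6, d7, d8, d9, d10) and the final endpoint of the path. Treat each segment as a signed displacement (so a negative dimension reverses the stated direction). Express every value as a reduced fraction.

d4 = 122/9
d5 = 8/3
d6 = 335/18
d7 = 10/3
d8 = 67/18
d9 = 52/3
d10 = 469/24
endpoint = (343/8, -3055/36)

Apply edit: d3 := 8
  d4 = d1 - d3/3 + d2/3 = 122/9
  d5 = d3/3 = 8/3
  d6 = d3 + d1 - d4/4 = 335/18
  d7 = d2/2 = 10/3
  d8 = d6/5 = 67/18
  d9 = d2*3 - d3/3 = 52/3
  d10 = d6/4 + d8*4 = 469/24
Walk from origin (0, 0):
  seg 1: up by d8 = 67/18 → (0, 67/18)
  seg 2: right by d5 = 8/3 → (8/3, 67/18)
  seg 3: down by d4 = 122/9 → (8/3, -59/6)
  seg 4: right by d7 = 10/3 → (6, -59/6)
  seg 5: down by d10 = 469/24 → (6, -235/8)
  seg 6: down by d9 = 52/3 → (6, -1121/24)
  seg 7: down by d6 = 335/18 → (6, -4703/72)
  seg 8: right by d10 = 469/24 → (613/24, -4703/72)
  seg 9: right by d9 = 52/3 → (343/8, -4703/72)
  seg 10: down by d10 = 469/24 → (343/8, -3055/36)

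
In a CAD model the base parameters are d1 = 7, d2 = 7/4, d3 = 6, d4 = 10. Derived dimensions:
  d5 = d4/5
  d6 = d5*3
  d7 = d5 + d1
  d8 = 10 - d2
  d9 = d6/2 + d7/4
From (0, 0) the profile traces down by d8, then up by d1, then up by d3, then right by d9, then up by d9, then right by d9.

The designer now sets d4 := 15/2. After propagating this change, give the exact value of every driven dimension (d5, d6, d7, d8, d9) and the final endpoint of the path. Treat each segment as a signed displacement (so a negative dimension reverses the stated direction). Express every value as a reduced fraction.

Apply edit: d4 := 15/2
  d5 = d4/5 = 3/2
  d6 = d5*3 = 9/2
  d7 = d5 + d1 = 17/2
  d8 = 10 - d2 = 33/4
  d9 = d6/2 + d7/4 = 35/8
Walk from origin (0, 0):
  seg 1: down by d8 = 33/4 → (0, -33/4)
  seg 2: up by d1 = 7 → (0, -5/4)
  seg 3: up by d3 = 6 → (0, 19/4)
  seg 4: right by d9 = 35/8 → (35/8, 19/4)
  seg 5: up by d9 = 35/8 → (35/8, 73/8)
  seg 6: right by d9 = 35/8 → (35/4, 73/8)

d5 = 3/2
d6 = 9/2
d7 = 17/2
d8 = 33/4
d9 = 35/8
endpoint = (35/4, 73/8)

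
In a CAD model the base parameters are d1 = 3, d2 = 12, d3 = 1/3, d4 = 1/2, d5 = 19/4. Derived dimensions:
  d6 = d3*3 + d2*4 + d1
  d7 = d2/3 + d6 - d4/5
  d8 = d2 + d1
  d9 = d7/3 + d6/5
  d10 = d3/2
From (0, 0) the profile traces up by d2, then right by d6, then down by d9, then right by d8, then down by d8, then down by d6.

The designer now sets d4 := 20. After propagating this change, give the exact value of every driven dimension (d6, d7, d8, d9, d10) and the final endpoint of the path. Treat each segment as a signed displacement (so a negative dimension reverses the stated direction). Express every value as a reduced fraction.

d6 = 52
d7 = 52
d8 = 15
d9 = 416/15
d10 = 1/6
endpoint = (67, -1241/15)

Apply edit: d4 := 20
  d6 = d3*3 + d2*4 + d1 = 52
  d7 = d2/3 + d6 - d4/5 = 52
  d8 = d2 + d1 = 15
  d9 = d7/3 + d6/5 = 416/15
  d10 = d3/2 = 1/6
Walk from origin (0, 0):
  seg 1: up by d2 = 12 → (0, 12)
  seg 2: right by d6 = 52 → (52, 12)
  seg 3: down by d9 = 416/15 → (52, -236/15)
  seg 4: right by d8 = 15 → (67, -236/15)
  seg 5: down by d8 = 15 → (67, -461/15)
  seg 6: down by d6 = 52 → (67, -1241/15)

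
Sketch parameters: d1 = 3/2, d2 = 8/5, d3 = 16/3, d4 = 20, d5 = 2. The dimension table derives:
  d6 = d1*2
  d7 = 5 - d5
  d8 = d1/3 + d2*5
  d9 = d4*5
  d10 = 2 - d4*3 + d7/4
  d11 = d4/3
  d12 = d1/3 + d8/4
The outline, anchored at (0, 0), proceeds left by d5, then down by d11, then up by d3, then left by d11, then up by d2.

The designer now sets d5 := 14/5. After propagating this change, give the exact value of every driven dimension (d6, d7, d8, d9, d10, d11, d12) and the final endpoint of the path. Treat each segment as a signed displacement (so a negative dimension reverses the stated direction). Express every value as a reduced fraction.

Apply edit: d5 := 14/5
  d6 = d1*2 = 3
  d7 = 5 - d5 = 11/5
  d8 = d1/3 + d2*5 = 17/2
  d9 = d4*5 = 100
  d10 = 2 - d4*3 + d7/4 = -1149/20
  d11 = d4/3 = 20/3
  d12 = d1/3 + d8/4 = 21/8
Walk from origin (0, 0):
  seg 1: left by d5 = 14/5 → (-14/5, 0)
  seg 2: down by d11 = 20/3 → (-14/5, -20/3)
  seg 3: up by d3 = 16/3 → (-14/5, -4/3)
  seg 4: left by d11 = 20/3 → (-142/15, -4/3)
  seg 5: up by d2 = 8/5 → (-142/15, 4/15)

d6 = 3
d7 = 11/5
d8 = 17/2
d9 = 100
d10 = -1149/20
d11 = 20/3
d12 = 21/8
endpoint = (-142/15, 4/15)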